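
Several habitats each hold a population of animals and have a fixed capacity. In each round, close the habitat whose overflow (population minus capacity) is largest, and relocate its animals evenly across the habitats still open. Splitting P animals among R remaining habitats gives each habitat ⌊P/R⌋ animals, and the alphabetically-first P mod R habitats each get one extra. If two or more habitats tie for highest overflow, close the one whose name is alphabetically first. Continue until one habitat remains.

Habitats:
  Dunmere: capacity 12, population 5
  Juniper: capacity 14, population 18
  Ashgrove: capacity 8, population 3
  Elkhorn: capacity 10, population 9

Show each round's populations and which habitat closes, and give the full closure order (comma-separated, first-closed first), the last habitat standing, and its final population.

Round 1: Ashgrove=3 Dunmere=5 Elkhorn=9 Juniper=18 → close Juniper (overflow 4)
  18÷3 = 6 each, +1 to first 0
Round 2: Ashgrove=9 Dunmere=11 Elkhorn=15 → close Elkhorn (overflow 5)
  15÷2 = 7 each, +1 to first 1
Round 3: Ashgrove=17 Dunmere=18 → close Ashgrove (overflow 9)
  17÷1 = 17 each, +1 to first 0

Closure order: Juniper, Elkhorn, Ashgrove
Last habitat: Dunmere with 35 animals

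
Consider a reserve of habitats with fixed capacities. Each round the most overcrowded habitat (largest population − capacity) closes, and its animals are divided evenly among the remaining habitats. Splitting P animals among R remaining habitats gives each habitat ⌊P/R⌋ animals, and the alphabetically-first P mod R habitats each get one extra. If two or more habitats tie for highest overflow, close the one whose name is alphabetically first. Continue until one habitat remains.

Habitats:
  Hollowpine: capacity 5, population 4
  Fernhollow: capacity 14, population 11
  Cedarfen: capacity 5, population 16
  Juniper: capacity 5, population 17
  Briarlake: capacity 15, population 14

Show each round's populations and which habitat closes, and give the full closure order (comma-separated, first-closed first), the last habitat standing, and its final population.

Round 1: Briarlake=14 Cedarfen=16 Fernhollow=11 Hollowpine=4 Juniper=17 → close Juniper (overflow 12)
  17÷4 = 4 each, +1 to first 1
Round 2: Briarlake=19 Cedarfen=20 Fernhollow=15 Hollowpine=8 → close Cedarfen (overflow 15)
  20÷3 = 6 each, +1 to first 2
Round 3: Briarlake=26 Fernhollow=22 Hollowpine=14 → close Briarlake (overflow 11)
  26÷2 = 13 each, +1 to first 0
Round 4: Fernhollow=35 Hollowpine=27 → close Hollowpine (overflow 22)
  27÷1 = 27 each, +1 to first 0

Closure order: Juniper, Cedarfen, Briarlake, Hollowpine
Last habitat: Fernhollow with 62 animals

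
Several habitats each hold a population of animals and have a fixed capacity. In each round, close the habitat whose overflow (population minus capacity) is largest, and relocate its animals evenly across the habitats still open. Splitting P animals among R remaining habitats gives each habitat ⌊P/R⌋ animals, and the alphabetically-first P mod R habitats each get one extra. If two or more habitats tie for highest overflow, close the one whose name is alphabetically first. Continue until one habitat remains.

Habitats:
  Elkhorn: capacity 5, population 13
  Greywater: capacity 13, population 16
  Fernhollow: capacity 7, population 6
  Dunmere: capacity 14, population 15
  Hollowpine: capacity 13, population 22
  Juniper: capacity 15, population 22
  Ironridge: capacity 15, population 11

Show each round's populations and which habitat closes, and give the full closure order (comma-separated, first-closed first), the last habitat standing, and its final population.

Round 1: Dunmere=15 Elkhorn=13 Fernhollow=6 Greywater=16 Hollowpine=22 Ironridge=11 Juniper=22 → close Hollowpine (overflow 9)
  22÷6 = 3 each, +1 to first 4
Round 2: Dunmere=19 Elkhorn=17 Fernhollow=10 Greywater=20 Ironridge=14 Juniper=25 → close Elkhorn (overflow 12)
  17÷5 = 3 each, +1 to first 2
Round 3: Dunmere=23 Fernhollow=14 Greywater=23 Ironridge=17 Juniper=28 → close Juniper (overflow 13)
  28÷4 = 7 each, +1 to first 0
Round 4: Dunmere=30 Fernhollow=21 Greywater=30 Ironridge=24 → close Greywater (overflow 17)
  30÷3 = 10 each, +1 to first 0
Round 5: Dunmere=40 Fernhollow=31 Ironridge=34 → close Dunmere (overflow 26)
  40÷2 = 20 each, +1 to first 0
Round 6: Fernhollow=51 Ironridge=54 → close Fernhollow (overflow 44)
  51÷1 = 51 each, +1 to first 0

Closure order: Hollowpine, Elkhorn, Juniper, Greywater, Dunmere, Fernhollow
Last habitat: Ironridge with 105 animals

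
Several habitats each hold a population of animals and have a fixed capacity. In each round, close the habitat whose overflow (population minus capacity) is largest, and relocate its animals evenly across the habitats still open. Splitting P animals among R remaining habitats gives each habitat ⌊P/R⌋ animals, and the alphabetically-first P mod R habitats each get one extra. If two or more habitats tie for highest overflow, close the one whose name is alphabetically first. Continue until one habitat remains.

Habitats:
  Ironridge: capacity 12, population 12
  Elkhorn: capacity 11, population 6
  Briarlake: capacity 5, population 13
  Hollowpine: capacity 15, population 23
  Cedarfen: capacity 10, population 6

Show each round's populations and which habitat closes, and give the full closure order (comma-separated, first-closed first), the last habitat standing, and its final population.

Round 1: Briarlake=13 Cedarfen=6 Elkhorn=6 Hollowpine=23 Ironridge=12 → close Briarlake (overflow 8)
  13÷4 = 3 each, +1 to first 1
Round 2: Cedarfen=10 Elkhorn=9 Hollowpine=26 Ironridge=15 → close Hollowpine (overflow 11)
  26÷3 = 8 each, +1 to first 2
Round 3: Cedarfen=19 Elkhorn=18 Ironridge=23 → close Ironridge (overflow 11)
  23÷2 = 11 each, +1 to first 1
Round 4: Cedarfen=31 Elkhorn=29 → close Cedarfen (overflow 21)
  31÷1 = 31 each, +1 to first 0

Closure order: Briarlake, Hollowpine, Ironridge, Cedarfen
Last habitat: Elkhorn with 60 animals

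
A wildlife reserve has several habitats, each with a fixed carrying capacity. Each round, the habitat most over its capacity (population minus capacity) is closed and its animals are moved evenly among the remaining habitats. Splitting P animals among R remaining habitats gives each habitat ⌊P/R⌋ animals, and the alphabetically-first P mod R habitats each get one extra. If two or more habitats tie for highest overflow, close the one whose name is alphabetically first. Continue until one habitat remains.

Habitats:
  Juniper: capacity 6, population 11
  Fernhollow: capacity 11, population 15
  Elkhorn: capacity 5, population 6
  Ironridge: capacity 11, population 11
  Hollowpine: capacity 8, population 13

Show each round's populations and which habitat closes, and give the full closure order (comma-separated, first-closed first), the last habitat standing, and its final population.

Round 1: Elkhorn=6 Fernhollow=15 Hollowpine=13 Ironridge=11 Juniper=11 → close Hollowpine (overflow 5)
  13÷4 = 3 each, +1 to first 1
Round 2: Elkhorn=10 Fernhollow=18 Ironridge=14 Juniper=14 → close Juniper (overflow 8)
  14÷3 = 4 each, +1 to first 2
Round 3: Elkhorn=15 Fernhollow=23 Ironridge=18 → close Fernhollow (overflow 12)
  23÷2 = 11 each, +1 to first 1
Round 4: Elkhorn=27 Ironridge=29 → close Elkhorn (overflow 22)
  27÷1 = 27 each, +1 to first 0

Closure order: Hollowpine, Juniper, Fernhollow, Elkhorn
Last habitat: Ironridge with 56 animals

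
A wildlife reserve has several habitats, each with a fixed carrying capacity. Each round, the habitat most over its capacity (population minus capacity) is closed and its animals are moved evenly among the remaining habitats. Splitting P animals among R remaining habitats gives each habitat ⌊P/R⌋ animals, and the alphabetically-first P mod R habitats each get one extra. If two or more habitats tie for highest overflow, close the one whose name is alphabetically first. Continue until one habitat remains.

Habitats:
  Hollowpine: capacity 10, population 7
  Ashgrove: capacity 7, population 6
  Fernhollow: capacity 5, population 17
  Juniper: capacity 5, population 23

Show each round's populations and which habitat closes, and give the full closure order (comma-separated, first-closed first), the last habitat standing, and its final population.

Round 1: Ashgrove=6 Fernhollow=17 Hollowpine=7 Juniper=23 → close Juniper (overflow 18)
  23÷3 = 7 each, +1 to first 2
Round 2: Ashgrove=14 Fernhollow=25 Hollowpine=14 → close Fernhollow (overflow 20)
  25÷2 = 12 each, +1 to first 1
Round 3: Ashgrove=27 Hollowpine=26 → close Ashgrove (overflow 20)
  27÷1 = 27 each, +1 to first 0

Closure order: Juniper, Fernhollow, Ashgrove
Last habitat: Hollowpine with 53 animals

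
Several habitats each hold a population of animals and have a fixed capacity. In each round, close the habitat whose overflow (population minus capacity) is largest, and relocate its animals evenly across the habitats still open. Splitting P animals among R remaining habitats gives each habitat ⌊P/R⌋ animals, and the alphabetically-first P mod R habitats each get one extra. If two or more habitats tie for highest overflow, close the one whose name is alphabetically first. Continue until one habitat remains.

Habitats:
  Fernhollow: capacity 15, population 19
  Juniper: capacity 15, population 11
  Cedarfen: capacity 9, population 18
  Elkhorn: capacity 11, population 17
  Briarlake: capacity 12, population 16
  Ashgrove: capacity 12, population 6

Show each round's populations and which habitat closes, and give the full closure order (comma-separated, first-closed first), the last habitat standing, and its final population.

Closure order: Cedarfen, Elkhorn, Briarlake, Fernhollow, Ashgrove
Last habitat: Juniper with 87 animals

Round 1: Ashgrove=6 Briarlake=16 Cedarfen=18 Elkhorn=17 Fernhollow=19 Juniper=11 → close Cedarfen (overflow 9)
  18÷5 = 3 each, +1 to first 3
Round 2: Ashgrove=10 Briarlake=20 Elkhorn=21 Fernhollow=22 Juniper=14 → close Elkhorn (overflow 10)
  21÷4 = 5 each, +1 to first 1
Round 3: Ashgrove=16 Briarlake=25 Fernhollow=27 Juniper=19 → close Briarlake (overflow 13)
  25÷3 = 8 each, +1 to first 1
Round 4: Ashgrove=25 Fernhollow=35 Juniper=27 → close Fernhollow (overflow 20)
  35÷2 = 17 each, +1 to first 1
Round 5: Ashgrove=43 Juniper=44 → close Ashgrove (overflow 31)
  43÷1 = 43 each, +1 to first 0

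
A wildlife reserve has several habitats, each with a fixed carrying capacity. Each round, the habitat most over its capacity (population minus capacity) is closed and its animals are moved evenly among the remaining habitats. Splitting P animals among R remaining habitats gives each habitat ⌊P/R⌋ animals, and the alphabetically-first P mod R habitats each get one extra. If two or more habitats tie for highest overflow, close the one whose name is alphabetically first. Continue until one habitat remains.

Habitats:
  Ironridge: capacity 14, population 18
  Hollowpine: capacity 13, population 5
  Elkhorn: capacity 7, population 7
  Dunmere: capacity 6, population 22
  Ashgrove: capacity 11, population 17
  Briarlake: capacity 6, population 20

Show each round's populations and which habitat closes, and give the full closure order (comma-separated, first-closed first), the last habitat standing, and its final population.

Closure order: Dunmere, Briarlake, Ashgrove, Ironridge, Elkhorn
Last habitat: Hollowpine with 89 animals

Round 1: Ashgrove=17 Briarlake=20 Dunmere=22 Elkhorn=7 Hollowpine=5 Ironridge=18 → close Dunmere (overflow 16)
  22÷5 = 4 each, +1 to first 2
Round 2: Ashgrove=22 Briarlake=25 Elkhorn=11 Hollowpine=9 Ironridge=22 → close Briarlake (overflow 19)
  25÷4 = 6 each, +1 to first 1
Round 3: Ashgrove=29 Elkhorn=17 Hollowpine=15 Ironridge=28 → close Ashgrove (overflow 18)
  29÷3 = 9 each, +1 to first 2
Round 4: Elkhorn=27 Hollowpine=25 Ironridge=37 → close Ironridge (overflow 23)
  37÷2 = 18 each, +1 to first 1
Round 5: Elkhorn=46 Hollowpine=43 → close Elkhorn (overflow 39)
  46÷1 = 46 each, +1 to first 0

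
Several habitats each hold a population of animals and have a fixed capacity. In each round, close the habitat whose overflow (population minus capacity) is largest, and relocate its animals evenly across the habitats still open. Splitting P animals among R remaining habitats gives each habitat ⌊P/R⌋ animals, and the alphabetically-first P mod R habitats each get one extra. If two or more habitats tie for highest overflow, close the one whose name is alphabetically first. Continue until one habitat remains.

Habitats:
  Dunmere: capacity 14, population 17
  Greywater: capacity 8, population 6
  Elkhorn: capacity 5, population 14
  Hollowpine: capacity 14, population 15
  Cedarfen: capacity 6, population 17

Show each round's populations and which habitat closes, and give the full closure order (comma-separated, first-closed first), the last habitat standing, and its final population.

Closure order: Cedarfen, Elkhorn, Dunmere, Hollowpine
Last habitat: Greywater with 69 animals

Round 1: Cedarfen=17 Dunmere=17 Elkhorn=14 Greywater=6 Hollowpine=15 → close Cedarfen (overflow 11)
  17÷4 = 4 each, +1 to first 1
Round 2: Dunmere=22 Elkhorn=18 Greywater=10 Hollowpine=19 → close Elkhorn (overflow 13)
  18÷3 = 6 each, +1 to first 0
Round 3: Dunmere=28 Greywater=16 Hollowpine=25 → close Dunmere (overflow 14)
  28÷2 = 14 each, +1 to first 0
Round 4: Greywater=30 Hollowpine=39 → close Hollowpine (overflow 25)
  39÷1 = 39 each, +1 to first 0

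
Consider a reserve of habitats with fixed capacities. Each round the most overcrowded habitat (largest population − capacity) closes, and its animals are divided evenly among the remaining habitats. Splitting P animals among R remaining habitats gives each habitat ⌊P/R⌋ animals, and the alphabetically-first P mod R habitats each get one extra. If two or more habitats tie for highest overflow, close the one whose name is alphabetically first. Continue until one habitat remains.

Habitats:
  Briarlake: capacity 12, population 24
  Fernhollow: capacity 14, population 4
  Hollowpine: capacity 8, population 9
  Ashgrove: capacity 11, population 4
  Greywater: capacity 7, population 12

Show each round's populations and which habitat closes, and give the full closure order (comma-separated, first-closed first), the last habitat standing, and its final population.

Closure order: Briarlake, Greywater, Hollowpine, Ashgrove
Last habitat: Fernhollow with 53 animals

Round 1: Ashgrove=4 Briarlake=24 Fernhollow=4 Greywater=12 Hollowpine=9 → close Briarlake (overflow 12)
  24÷4 = 6 each, +1 to first 0
Round 2: Ashgrove=10 Fernhollow=10 Greywater=18 Hollowpine=15 → close Greywater (overflow 11)
  18÷3 = 6 each, +1 to first 0
Round 3: Ashgrove=16 Fernhollow=16 Hollowpine=21 → close Hollowpine (overflow 13)
  21÷2 = 10 each, +1 to first 1
Round 4: Ashgrove=27 Fernhollow=26 → close Ashgrove (overflow 16)
  27÷1 = 27 each, +1 to first 0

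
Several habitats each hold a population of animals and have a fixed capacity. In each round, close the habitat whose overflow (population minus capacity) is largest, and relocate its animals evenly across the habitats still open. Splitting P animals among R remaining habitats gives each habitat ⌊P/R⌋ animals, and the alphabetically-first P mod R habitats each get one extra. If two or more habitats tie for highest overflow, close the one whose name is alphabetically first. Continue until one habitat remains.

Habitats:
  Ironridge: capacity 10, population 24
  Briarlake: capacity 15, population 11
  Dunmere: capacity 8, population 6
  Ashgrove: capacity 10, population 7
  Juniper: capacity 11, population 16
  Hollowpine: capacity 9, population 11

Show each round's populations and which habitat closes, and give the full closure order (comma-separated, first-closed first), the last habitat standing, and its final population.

Closure order: Ironridge, Juniper, Hollowpine, Dunmere, Ashgrove
Last habitat: Briarlake with 75 animals

Round 1: Ashgrove=7 Briarlake=11 Dunmere=6 Hollowpine=11 Ironridge=24 Juniper=16 → close Ironridge (overflow 14)
  24÷5 = 4 each, +1 to first 4
Round 2: Ashgrove=12 Briarlake=16 Dunmere=11 Hollowpine=16 Juniper=20 → close Juniper (overflow 9)
  20÷4 = 5 each, +1 to first 0
Round 3: Ashgrove=17 Briarlake=21 Dunmere=16 Hollowpine=21 → close Hollowpine (overflow 12)
  21÷3 = 7 each, +1 to first 0
Round 4: Ashgrove=24 Briarlake=28 Dunmere=23 → close Dunmere (overflow 15)
  23÷2 = 11 each, +1 to first 1
Round 5: Ashgrove=36 Briarlake=39 → close Ashgrove (overflow 26)
  36÷1 = 36 each, +1 to first 0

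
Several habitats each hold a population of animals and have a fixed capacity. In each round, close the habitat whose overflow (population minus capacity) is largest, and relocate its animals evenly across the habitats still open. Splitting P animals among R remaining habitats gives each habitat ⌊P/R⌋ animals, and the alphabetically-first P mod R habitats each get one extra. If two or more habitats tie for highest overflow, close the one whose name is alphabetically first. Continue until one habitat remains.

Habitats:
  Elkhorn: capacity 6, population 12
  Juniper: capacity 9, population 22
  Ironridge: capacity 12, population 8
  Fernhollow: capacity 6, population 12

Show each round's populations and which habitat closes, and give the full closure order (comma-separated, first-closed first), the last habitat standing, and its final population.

Closure order: Juniper, Elkhorn, Fernhollow
Last habitat: Ironridge with 54 animals

Round 1: Elkhorn=12 Fernhollow=12 Ironridge=8 Juniper=22 → close Juniper (overflow 13)
  22÷3 = 7 each, +1 to first 1
Round 2: Elkhorn=20 Fernhollow=19 Ironridge=15 → close Elkhorn (overflow 14)
  20÷2 = 10 each, +1 to first 0
Round 3: Fernhollow=29 Ironridge=25 → close Fernhollow (overflow 23)
  29÷1 = 29 each, +1 to first 0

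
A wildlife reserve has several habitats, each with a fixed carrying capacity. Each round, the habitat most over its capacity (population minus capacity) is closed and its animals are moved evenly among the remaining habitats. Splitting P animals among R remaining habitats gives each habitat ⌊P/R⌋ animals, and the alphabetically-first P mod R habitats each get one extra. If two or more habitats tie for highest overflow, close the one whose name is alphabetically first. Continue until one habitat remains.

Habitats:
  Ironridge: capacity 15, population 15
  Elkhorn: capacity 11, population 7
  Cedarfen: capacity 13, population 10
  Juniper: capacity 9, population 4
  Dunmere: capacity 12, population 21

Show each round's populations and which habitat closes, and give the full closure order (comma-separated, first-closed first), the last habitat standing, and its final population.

Round 1: Cedarfen=10 Dunmere=21 Elkhorn=7 Ironridge=15 Juniper=4 → close Dunmere (overflow 9)
  21÷4 = 5 each, +1 to first 1
Round 2: Cedarfen=16 Elkhorn=12 Ironridge=20 Juniper=9 → close Ironridge (overflow 5)
  20÷3 = 6 each, +1 to first 2
Round 3: Cedarfen=23 Elkhorn=19 Juniper=15 → close Cedarfen (overflow 10)
  23÷2 = 11 each, +1 to first 1
Round 4: Elkhorn=31 Juniper=26 → close Elkhorn (overflow 20)
  31÷1 = 31 each, +1 to first 0

Closure order: Dunmere, Ironridge, Cedarfen, Elkhorn
Last habitat: Juniper with 57 animals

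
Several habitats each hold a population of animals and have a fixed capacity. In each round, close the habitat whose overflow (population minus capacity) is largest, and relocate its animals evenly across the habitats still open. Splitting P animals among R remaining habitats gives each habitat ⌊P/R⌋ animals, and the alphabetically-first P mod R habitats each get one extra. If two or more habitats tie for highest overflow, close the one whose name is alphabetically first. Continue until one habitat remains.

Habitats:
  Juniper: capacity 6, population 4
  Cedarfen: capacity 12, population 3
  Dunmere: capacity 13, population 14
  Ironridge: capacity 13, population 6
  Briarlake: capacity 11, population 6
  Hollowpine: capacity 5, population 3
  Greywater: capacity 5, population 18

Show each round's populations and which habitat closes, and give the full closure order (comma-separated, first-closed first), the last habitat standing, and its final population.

Round 1: Briarlake=6 Cedarfen=3 Dunmere=14 Greywater=18 Hollowpine=3 Ironridge=6 Juniper=4 → close Greywater (overflow 13)
  18÷6 = 3 each, +1 to first 0
Round 2: Briarlake=9 Cedarfen=6 Dunmere=17 Hollowpine=6 Ironridge=9 Juniper=7 → close Dunmere (overflow 4)
  17÷5 = 3 each, +1 to first 2
Round 3: Briarlake=13 Cedarfen=10 Hollowpine=9 Ironridge=12 Juniper=10 → close Hollowpine (overflow 4)
  9÷4 = 2 each, +1 to first 1
Round 4: Briarlake=16 Cedarfen=12 Ironridge=14 Juniper=12 → close Juniper (overflow 6)
  12÷3 = 4 each, +1 to first 0
Round 5: Briarlake=20 Cedarfen=16 Ironridge=18 → close Briarlake (overflow 9)
  20÷2 = 10 each, +1 to first 0
Round 6: Cedarfen=26 Ironridge=28 → close Ironridge (overflow 15)
  28÷1 = 28 each, +1 to first 0

Closure order: Greywater, Dunmere, Hollowpine, Juniper, Briarlake, Ironridge
Last habitat: Cedarfen with 54 animals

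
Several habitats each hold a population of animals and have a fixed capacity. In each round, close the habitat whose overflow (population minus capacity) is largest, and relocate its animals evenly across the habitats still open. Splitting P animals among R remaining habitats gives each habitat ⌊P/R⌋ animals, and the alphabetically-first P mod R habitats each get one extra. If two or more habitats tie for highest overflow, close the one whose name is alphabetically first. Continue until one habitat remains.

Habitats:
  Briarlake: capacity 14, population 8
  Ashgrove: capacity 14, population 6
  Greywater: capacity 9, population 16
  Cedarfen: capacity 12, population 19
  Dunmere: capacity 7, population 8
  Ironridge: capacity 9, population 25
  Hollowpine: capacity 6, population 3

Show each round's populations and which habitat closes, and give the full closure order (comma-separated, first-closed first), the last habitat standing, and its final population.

Round 1: Ashgrove=6 Briarlake=8 Cedarfen=19 Dunmere=8 Greywater=16 Hollowpine=3 Ironridge=25 → close Ironridge (overflow 16)
  25÷6 = 4 each, +1 to first 1
Round 2: Ashgrove=11 Briarlake=12 Cedarfen=23 Dunmere=12 Greywater=20 Hollowpine=7 → close Cedarfen (overflow 11)
  23÷5 = 4 each, +1 to first 3
Round 3: Ashgrove=16 Briarlake=17 Dunmere=17 Greywater=24 Hollowpine=11 → close Greywater (overflow 15)
  24÷4 = 6 each, +1 to first 0
Round 4: Ashgrove=22 Briarlake=23 Dunmere=23 Hollowpine=17 → close Dunmere (overflow 16)
  23÷3 = 7 each, +1 to first 2
Round 5: Ashgrove=30 Briarlake=31 Hollowpine=24 → close Hollowpine (overflow 18)
  24÷2 = 12 each, +1 to first 0
Round 6: Ashgrove=42 Briarlake=43 → close Briarlake (overflow 29)
  43÷1 = 43 each, +1 to first 0

Closure order: Ironridge, Cedarfen, Greywater, Dunmere, Hollowpine, Briarlake
Last habitat: Ashgrove with 85 animals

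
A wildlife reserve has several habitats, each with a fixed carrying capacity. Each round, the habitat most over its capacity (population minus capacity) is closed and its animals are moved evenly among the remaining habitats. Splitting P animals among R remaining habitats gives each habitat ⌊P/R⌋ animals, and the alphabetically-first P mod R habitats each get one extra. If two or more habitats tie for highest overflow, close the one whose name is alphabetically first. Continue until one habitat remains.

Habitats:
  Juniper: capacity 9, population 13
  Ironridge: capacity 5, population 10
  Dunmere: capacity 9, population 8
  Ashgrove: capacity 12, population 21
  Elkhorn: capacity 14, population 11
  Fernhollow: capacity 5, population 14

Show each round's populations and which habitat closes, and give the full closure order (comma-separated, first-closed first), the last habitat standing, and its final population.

Round 1: Ashgrove=21 Dunmere=8 Elkhorn=11 Fernhollow=14 Ironridge=10 Juniper=13 → close Ashgrove (overflow 9)
  21÷5 = 4 each, +1 to first 1
Round 2: Dunmere=13 Elkhorn=15 Fernhollow=18 Ironridge=14 Juniper=17 → close Fernhollow (overflow 13)
  18÷4 = 4 each, +1 to first 2
Round 3: Dunmere=18 Elkhorn=20 Ironridge=18 Juniper=21 → close Ironridge (overflow 13)
  18÷3 = 6 each, +1 to first 0
Round 4: Dunmere=24 Elkhorn=26 Juniper=27 → close Juniper (overflow 18)
  27÷2 = 13 each, +1 to first 1
Round 5: Dunmere=38 Elkhorn=39 → close Dunmere (overflow 29)
  38÷1 = 38 each, +1 to first 0

Closure order: Ashgrove, Fernhollow, Ironridge, Juniper, Dunmere
Last habitat: Elkhorn with 77 animals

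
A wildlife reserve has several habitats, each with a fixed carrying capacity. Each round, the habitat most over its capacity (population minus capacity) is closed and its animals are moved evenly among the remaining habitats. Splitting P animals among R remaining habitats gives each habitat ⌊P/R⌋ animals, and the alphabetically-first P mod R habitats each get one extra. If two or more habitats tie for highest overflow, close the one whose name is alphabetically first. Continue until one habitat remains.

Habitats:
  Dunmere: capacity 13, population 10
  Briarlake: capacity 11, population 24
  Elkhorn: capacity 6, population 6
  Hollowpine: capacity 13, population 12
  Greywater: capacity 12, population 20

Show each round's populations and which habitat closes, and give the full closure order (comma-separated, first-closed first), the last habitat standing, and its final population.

Closure order: Briarlake, Greywater, Elkhorn, Dunmere
Last habitat: Hollowpine with 72 animals

Round 1: Briarlake=24 Dunmere=10 Elkhorn=6 Greywater=20 Hollowpine=12 → close Briarlake (overflow 13)
  24÷4 = 6 each, +1 to first 0
Round 2: Dunmere=16 Elkhorn=12 Greywater=26 Hollowpine=18 → close Greywater (overflow 14)
  26÷3 = 8 each, +1 to first 2
Round 3: Dunmere=25 Elkhorn=21 Hollowpine=26 → close Elkhorn (overflow 15)
  21÷2 = 10 each, +1 to first 1
Round 4: Dunmere=36 Hollowpine=36 → close Dunmere (overflow 23)
  36÷1 = 36 each, +1 to first 0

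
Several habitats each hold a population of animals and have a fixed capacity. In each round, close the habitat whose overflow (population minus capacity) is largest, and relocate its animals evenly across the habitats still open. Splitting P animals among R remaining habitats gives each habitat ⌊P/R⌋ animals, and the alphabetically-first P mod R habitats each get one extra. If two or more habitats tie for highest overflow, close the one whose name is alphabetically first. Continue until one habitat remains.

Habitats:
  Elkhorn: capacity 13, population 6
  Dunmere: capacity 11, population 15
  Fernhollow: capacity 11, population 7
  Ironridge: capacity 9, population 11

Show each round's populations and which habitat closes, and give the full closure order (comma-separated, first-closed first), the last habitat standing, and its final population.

Round 1: Dunmere=15 Elkhorn=6 Fernhollow=7 Ironridge=11 → close Dunmere (overflow 4)
  15÷3 = 5 each, +1 to first 0
Round 2: Elkhorn=11 Fernhollow=12 Ironridge=16 → close Ironridge (overflow 7)
  16÷2 = 8 each, +1 to first 0
Round 3: Elkhorn=19 Fernhollow=20 → close Fernhollow (overflow 9)
  20÷1 = 20 each, +1 to first 0

Closure order: Dunmere, Ironridge, Fernhollow
Last habitat: Elkhorn with 39 animals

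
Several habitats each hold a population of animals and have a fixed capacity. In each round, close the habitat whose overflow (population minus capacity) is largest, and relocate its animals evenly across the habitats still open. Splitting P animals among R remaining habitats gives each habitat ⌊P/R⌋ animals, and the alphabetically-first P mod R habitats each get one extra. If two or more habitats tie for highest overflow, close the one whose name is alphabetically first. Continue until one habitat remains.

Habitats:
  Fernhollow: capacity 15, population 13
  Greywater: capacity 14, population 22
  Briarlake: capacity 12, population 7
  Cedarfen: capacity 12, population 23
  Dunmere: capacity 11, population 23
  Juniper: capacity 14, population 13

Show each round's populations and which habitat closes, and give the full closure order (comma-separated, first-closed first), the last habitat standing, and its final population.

Closure order: Dunmere, Cedarfen, Greywater, Fernhollow, Juniper
Last habitat: Briarlake with 101 animals

Round 1: Briarlake=7 Cedarfen=23 Dunmere=23 Fernhollow=13 Greywater=22 Juniper=13 → close Dunmere (overflow 12)
  23÷5 = 4 each, +1 to first 3
Round 2: Briarlake=12 Cedarfen=28 Fernhollow=18 Greywater=26 Juniper=17 → close Cedarfen (overflow 16)
  28÷4 = 7 each, +1 to first 0
Round 3: Briarlake=19 Fernhollow=25 Greywater=33 Juniper=24 → close Greywater (overflow 19)
  33÷3 = 11 each, +1 to first 0
Round 4: Briarlake=30 Fernhollow=36 Juniper=35 → close Fernhollow (overflow 21)
  36÷2 = 18 each, +1 to first 0
Round 5: Briarlake=48 Juniper=53 → close Juniper (overflow 39)
  53÷1 = 53 each, +1 to first 0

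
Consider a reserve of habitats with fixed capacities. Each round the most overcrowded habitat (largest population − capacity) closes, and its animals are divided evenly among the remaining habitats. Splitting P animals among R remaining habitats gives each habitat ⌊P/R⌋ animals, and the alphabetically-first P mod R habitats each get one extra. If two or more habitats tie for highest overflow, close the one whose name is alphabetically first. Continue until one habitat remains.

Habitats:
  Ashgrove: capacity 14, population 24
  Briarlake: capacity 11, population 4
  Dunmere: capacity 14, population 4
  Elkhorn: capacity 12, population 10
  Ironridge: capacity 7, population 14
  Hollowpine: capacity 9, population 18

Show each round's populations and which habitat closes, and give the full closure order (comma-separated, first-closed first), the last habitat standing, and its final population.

Closure order: Ashgrove, Hollowpine, Ironridge, Elkhorn, Briarlake
Last habitat: Dunmere with 74 animals

Round 1: Ashgrove=24 Briarlake=4 Dunmere=4 Elkhorn=10 Hollowpine=18 Ironridge=14 → close Ashgrove (overflow 10)
  24÷5 = 4 each, +1 to first 4
Round 2: Briarlake=9 Dunmere=9 Elkhorn=15 Hollowpine=23 Ironridge=18 → close Hollowpine (overflow 14)
  23÷4 = 5 each, +1 to first 3
Round 3: Briarlake=15 Dunmere=15 Elkhorn=21 Ironridge=23 → close Ironridge (overflow 16)
  23÷3 = 7 each, +1 to first 2
Round 4: Briarlake=23 Dunmere=23 Elkhorn=28 → close Elkhorn (overflow 16)
  28÷2 = 14 each, +1 to first 0
Round 5: Briarlake=37 Dunmere=37 → close Briarlake (overflow 26)
  37÷1 = 37 each, +1 to first 0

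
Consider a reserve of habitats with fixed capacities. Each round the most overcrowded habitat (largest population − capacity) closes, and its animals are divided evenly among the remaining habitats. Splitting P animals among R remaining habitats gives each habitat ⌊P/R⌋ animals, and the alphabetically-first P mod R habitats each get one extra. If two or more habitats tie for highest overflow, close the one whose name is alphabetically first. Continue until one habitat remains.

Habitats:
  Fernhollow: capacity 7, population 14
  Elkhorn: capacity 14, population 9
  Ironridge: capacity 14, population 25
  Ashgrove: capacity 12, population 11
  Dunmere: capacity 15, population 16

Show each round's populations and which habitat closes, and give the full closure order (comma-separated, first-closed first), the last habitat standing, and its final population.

Round 1: Ashgrove=11 Dunmere=16 Elkhorn=9 Fernhollow=14 Ironridge=25 → close Ironridge (overflow 11)
  25÷4 = 6 each, +1 to first 1
Round 2: Ashgrove=18 Dunmere=22 Elkhorn=15 Fernhollow=20 → close Fernhollow (overflow 13)
  20÷3 = 6 each, +1 to first 2
Round 3: Ashgrove=25 Dunmere=29 Elkhorn=21 → close Dunmere (overflow 14)
  29÷2 = 14 each, +1 to first 1
Round 4: Ashgrove=40 Elkhorn=35 → close Ashgrove (overflow 28)
  40÷1 = 40 each, +1 to first 0

Closure order: Ironridge, Fernhollow, Dunmere, Ashgrove
Last habitat: Elkhorn with 75 animals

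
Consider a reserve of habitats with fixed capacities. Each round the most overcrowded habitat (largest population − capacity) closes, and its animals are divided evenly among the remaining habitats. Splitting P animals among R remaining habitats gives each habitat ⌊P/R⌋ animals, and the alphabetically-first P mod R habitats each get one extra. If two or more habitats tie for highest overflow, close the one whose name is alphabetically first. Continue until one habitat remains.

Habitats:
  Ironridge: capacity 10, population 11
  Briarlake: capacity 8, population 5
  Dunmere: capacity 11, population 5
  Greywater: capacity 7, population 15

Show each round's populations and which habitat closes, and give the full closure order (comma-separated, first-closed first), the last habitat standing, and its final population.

Round 1: Briarlake=5 Dunmere=5 Greywater=15 Ironridge=11 → close Greywater (overflow 8)
  15÷3 = 5 each, +1 to first 0
Round 2: Briarlake=10 Dunmere=10 Ironridge=16 → close Ironridge (overflow 6)
  16÷2 = 8 each, +1 to first 0
Round 3: Briarlake=18 Dunmere=18 → close Briarlake (overflow 10)
  18÷1 = 18 each, +1 to first 0

Closure order: Greywater, Ironridge, Briarlake
Last habitat: Dunmere with 36 animals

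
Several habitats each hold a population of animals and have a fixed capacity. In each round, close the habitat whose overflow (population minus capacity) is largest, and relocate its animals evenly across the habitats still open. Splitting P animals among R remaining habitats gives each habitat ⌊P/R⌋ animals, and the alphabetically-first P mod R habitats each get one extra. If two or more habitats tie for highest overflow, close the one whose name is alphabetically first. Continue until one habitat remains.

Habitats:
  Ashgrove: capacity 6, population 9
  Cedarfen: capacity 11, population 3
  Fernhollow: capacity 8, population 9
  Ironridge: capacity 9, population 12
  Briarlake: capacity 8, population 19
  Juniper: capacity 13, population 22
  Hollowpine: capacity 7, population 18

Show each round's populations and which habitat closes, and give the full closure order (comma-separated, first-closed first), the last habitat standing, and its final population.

Closure order: Briarlake, Hollowpine, Juniper, Ashgrove, Ironridge, Fernhollow
Last habitat: Cedarfen with 92 animals

Round 1: Ashgrove=9 Briarlake=19 Cedarfen=3 Fernhollow=9 Hollowpine=18 Ironridge=12 Juniper=22 → close Briarlake (overflow 11)
  19÷6 = 3 each, +1 to first 1
Round 2: Ashgrove=13 Cedarfen=6 Fernhollow=12 Hollowpine=21 Ironridge=15 Juniper=25 → close Hollowpine (overflow 14)
  21÷5 = 4 each, +1 to first 1
Round 3: Ashgrove=18 Cedarfen=10 Fernhollow=16 Ironridge=19 Juniper=29 → close Juniper (overflow 16)
  29÷4 = 7 each, +1 to first 1
Round 4: Ashgrove=26 Cedarfen=17 Fernhollow=23 Ironridge=26 → close Ashgrove (overflow 20)
  26÷3 = 8 each, +1 to first 2
Round 5: Cedarfen=26 Fernhollow=32 Ironridge=34 → close Ironridge (overflow 25)
  34÷2 = 17 each, +1 to first 0
Round 6: Cedarfen=43 Fernhollow=49 → close Fernhollow (overflow 41)
  49÷1 = 49 each, +1 to first 0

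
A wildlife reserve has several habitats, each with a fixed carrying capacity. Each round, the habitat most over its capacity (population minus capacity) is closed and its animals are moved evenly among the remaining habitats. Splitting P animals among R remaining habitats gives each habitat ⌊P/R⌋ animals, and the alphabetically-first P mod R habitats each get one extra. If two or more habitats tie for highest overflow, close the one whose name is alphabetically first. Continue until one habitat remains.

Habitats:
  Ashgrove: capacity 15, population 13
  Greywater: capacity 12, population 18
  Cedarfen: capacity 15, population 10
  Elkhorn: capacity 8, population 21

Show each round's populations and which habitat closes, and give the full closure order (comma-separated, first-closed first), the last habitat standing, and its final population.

Closure order: Elkhorn, Greywater, Ashgrove
Last habitat: Cedarfen with 62 animals

Round 1: Ashgrove=13 Cedarfen=10 Elkhorn=21 Greywater=18 → close Elkhorn (overflow 13)
  21÷3 = 7 each, +1 to first 0
Round 2: Ashgrove=20 Cedarfen=17 Greywater=25 → close Greywater (overflow 13)
  25÷2 = 12 each, +1 to first 1
Round 3: Ashgrove=33 Cedarfen=29 → close Ashgrove (overflow 18)
  33÷1 = 33 each, +1 to first 0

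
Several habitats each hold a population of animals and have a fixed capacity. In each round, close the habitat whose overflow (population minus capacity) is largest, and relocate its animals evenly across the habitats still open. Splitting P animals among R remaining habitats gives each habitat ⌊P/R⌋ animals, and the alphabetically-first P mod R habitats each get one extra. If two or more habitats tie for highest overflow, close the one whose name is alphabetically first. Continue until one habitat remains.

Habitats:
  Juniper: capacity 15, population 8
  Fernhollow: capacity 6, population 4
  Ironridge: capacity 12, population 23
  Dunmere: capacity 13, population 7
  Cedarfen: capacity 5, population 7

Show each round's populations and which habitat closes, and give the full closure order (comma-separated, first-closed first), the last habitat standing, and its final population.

Round 1: Cedarfen=7 Dunmere=7 Fernhollow=4 Ironridge=23 Juniper=8 → close Ironridge (overflow 11)
  23÷4 = 5 each, +1 to first 3
Round 2: Cedarfen=13 Dunmere=13 Fernhollow=10 Juniper=13 → close Cedarfen (overflow 8)
  13÷3 = 4 each, +1 to first 1
Round 3: Dunmere=18 Fernhollow=14 Juniper=17 → close Fernhollow (overflow 8)
  14÷2 = 7 each, +1 to first 0
Round 4: Dunmere=25 Juniper=24 → close Dunmere (overflow 12)
  25÷1 = 25 each, +1 to first 0

Closure order: Ironridge, Cedarfen, Fernhollow, Dunmere
Last habitat: Juniper with 49 animals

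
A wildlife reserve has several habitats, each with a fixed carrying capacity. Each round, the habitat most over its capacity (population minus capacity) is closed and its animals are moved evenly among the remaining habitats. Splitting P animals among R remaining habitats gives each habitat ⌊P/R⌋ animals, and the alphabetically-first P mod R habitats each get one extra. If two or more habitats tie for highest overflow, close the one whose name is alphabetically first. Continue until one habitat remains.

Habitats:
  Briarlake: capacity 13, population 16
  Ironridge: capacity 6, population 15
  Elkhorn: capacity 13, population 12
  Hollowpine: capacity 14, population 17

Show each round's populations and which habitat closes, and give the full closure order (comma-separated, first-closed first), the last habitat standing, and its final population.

Round 1: Briarlake=16 Elkhorn=12 Hollowpine=17 Ironridge=15 → close Ironridge (overflow 9)
  15÷3 = 5 each, +1 to first 0
Round 2: Briarlake=21 Elkhorn=17 Hollowpine=22 → close Briarlake (overflow 8)
  21÷2 = 10 each, +1 to first 1
Round 3: Elkhorn=28 Hollowpine=32 → close Hollowpine (overflow 18)
  32÷1 = 32 each, +1 to first 0

Closure order: Ironridge, Briarlake, Hollowpine
Last habitat: Elkhorn with 60 animals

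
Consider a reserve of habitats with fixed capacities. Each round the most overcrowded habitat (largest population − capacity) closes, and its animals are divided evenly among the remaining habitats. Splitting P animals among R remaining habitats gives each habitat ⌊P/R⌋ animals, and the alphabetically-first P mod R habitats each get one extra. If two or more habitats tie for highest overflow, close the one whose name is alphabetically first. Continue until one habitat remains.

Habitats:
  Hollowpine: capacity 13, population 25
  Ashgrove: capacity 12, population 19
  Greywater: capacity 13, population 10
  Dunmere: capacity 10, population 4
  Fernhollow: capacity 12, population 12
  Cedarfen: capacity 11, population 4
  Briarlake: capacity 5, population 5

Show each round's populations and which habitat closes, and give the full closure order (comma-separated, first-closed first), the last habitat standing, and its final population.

Round 1: Ashgrove=19 Briarlake=5 Cedarfen=4 Dunmere=4 Fernhollow=12 Greywater=10 Hollowpine=25 → close Hollowpine (overflow 12)
  25÷6 = 4 each, +1 to first 1
Round 2: Ashgrove=24 Briarlake=9 Cedarfen=8 Dunmere=8 Fernhollow=16 Greywater=14 → close Ashgrove (overflow 12)
  24÷5 = 4 each, +1 to first 4
Round 3: Briarlake=14 Cedarfen=13 Dunmere=13 Fernhollow=21 Greywater=18 → close Briarlake (overflow 9)
  14÷4 = 3 each, +1 to first 2
Round 4: Cedarfen=17 Dunmere=17 Fernhollow=24 Greywater=21 → close Fernhollow (overflow 12)
  24÷3 = 8 each, +1 to first 0
Round 5: Cedarfen=25 Dunmere=25 Greywater=29 → close Greywater (overflow 16)
  29÷2 = 14 each, +1 to first 1
Round 6: Cedarfen=40 Dunmere=39 → close Cedarfen (overflow 29)
  40÷1 = 40 each, +1 to first 0

Closure order: Hollowpine, Ashgrove, Briarlake, Fernhollow, Greywater, Cedarfen
Last habitat: Dunmere with 79 animals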